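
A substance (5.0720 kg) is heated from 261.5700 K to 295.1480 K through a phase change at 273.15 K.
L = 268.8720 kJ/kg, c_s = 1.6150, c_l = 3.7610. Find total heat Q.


Q1 (sensible, solid) = 5.0720 * 1.6150 * 11.5800 = 94.8550 kJ
Q2 (latent) = 5.0720 * 268.8720 = 1363.7188 kJ
Q3 (sensible, liquid) = 5.0720 * 3.7610 * 21.9980 = 419.6293 kJ
Q_total = 1878.2031 kJ

1878.2031 kJ


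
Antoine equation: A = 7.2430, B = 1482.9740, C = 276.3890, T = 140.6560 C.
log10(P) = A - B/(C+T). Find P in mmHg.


C+T = 417.0450
B/(C+T) = 3.5559
log10(P) = 7.2430 - 3.5559 = 3.6871
P = 10^3.6871 = 4865.0932 mmHg

4865.0932 mmHg


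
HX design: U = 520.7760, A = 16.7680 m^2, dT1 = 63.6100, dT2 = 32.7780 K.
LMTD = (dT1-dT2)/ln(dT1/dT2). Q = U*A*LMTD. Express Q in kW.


LMTD = 46.5028 K
Q = 520.7760 * 16.7680 * 46.5028 = 406080.1808 W = 406.0802 kW

406.0802 kW


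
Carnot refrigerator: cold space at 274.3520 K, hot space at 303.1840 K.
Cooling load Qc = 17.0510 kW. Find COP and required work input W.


COP = 274.3520 / 28.8320 = 9.5155
W = 17.0510 / 9.5155 = 1.7919 kW

COP = 9.5155, W = 1.7919 kW


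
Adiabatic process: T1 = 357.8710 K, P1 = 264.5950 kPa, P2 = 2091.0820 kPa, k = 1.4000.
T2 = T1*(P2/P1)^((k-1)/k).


(k-1)/k = 0.2857
(P2/P1)^exp = 1.8051
T2 = 357.8710 * 1.8051 = 646.0078 K

646.0078 K


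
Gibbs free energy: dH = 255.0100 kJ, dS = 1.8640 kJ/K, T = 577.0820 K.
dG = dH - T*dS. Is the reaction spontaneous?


T*dS = 577.0820 * 1.8640 = 1075.6808 kJ
dG = 255.0100 - 1075.6808 = -820.6708 kJ (spontaneous)

dG = -820.6708 kJ, spontaneous


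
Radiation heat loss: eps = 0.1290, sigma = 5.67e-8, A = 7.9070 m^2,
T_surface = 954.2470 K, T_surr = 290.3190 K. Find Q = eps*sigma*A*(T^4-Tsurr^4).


T^4 = 8.2917e+11
Tsurr^4 = 7.1040e+09
Q = 0.1290 * 5.67e-8 * 7.9070 * 8.2207e+11 = 47543.4654 W

47543.4654 W


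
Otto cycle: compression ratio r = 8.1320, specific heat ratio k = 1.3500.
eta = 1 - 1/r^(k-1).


r^(k-1) = 2.0824
eta = 1 - 1/2.0824 = 0.5198 = 51.9790%

51.9790%


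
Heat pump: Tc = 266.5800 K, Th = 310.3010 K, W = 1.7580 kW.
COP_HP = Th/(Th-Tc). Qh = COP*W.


COP = 310.3010 / 43.7210 = 7.0973
Qh = 7.0973 * 1.7580 = 12.4771 kW

COP = 7.0973, Qh = 12.4771 kW


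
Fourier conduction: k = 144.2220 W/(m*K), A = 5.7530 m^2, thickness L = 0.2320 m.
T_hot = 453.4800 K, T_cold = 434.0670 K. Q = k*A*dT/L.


dT = 19.4130 K
Q = 144.2220 * 5.7530 * 19.4130 / 0.2320 = 69427.3450 W

69427.3450 W


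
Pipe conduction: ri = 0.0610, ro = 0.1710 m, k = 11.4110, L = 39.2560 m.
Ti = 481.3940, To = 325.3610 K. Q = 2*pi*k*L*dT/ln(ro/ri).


dT = 156.0330 K
ln(ro/ri) = 1.0308
Q = 2*pi*11.4110*39.2560*156.0330 / 1.0308 = 426045.5272 W

426045.5272 W


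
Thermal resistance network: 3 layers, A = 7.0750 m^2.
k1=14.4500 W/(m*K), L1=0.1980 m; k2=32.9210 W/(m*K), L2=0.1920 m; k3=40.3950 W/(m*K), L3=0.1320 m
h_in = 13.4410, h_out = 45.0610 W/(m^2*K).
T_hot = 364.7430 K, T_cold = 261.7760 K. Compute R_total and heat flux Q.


R_conv_in = 1/(13.4410*7.0750) = 0.0105
R_1 = 0.1980/(14.4500*7.0750) = 0.0019
R_2 = 0.1920/(32.9210*7.0750) = 0.0008
R_3 = 0.1320/(40.3950*7.0750) = 0.0005
R_conv_out = 1/(45.0610*7.0750) = 0.0031
R_total = 0.0169 K/W
Q = 102.9670 / 0.0169 = 6101.5929 W

R_total = 0.0169 K/W, Q = 6101.5929 W


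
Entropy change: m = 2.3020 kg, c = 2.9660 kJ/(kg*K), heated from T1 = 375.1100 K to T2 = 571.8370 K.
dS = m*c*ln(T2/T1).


T2/T1 = 1.5245
ln(T2/T1) = 0.4216
dS = 2.3020 * 2.9660 * 0.4216 = 2.8788 kJ/K

2.8788 kJ/K


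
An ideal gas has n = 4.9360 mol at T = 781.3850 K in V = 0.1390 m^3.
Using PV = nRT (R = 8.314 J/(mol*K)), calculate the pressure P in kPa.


P = nRT/V = 4.9360 * 8.314 * 781.3850 / 0.1390
= 32066.4026 / 0.1390 = 230693.5440 Pa = 230.6935 kPa

230.6935 kPa


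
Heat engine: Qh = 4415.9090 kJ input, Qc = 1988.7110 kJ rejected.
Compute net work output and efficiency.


W = 4415.9090 - 1988.7110 = 2427.1980 kJ
eta = 2427.1980 / 4415.9090 = 0.5496 = 54.9649%

W = 2427.1980 kJ, eta = 54.9649%


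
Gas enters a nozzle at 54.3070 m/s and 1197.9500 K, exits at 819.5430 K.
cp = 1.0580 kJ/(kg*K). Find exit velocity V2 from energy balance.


dT = 378.4070 K
2*cp*1000*dT = 800709.2120
V1^2 = 2949.2502
V2 = sqrt(803658.4622) = 896.4700 m/s

896.4700 m/s


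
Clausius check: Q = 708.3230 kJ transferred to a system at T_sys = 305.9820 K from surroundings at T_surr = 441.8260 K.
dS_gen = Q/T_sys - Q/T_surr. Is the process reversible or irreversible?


dS_sys = 708.3230/305.9820 = 2.3149 kJ/K
dS_surr = -708.3230/441.8260 = -1.6032 kJ/K
dS_gen = 2.3149 - 1.6032 = 0.7117 kJ/K (irreversible)

dS_gen = 0.7117 kJ/K, irreversible


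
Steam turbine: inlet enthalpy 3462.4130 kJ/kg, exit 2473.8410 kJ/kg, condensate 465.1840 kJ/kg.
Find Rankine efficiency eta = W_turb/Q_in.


W = 988.5720 kJ/kg
Q_in = 2997.2290 kJ/kg
eta = 0.3298 = 32.9829%

eta = 32.9829%


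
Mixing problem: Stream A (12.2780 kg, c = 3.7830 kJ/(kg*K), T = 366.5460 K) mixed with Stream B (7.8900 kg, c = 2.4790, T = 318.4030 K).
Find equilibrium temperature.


num = 23252.9521
den = 66.0070
Tf = 352.2802 K

352.2802 K


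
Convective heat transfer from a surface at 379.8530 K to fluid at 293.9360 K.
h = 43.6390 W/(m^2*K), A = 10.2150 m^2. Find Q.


dT = 85.9170 K
Q = 43.6390 * 10.2150 * 85.9170 = 38299.4260 W

38299.4260 W


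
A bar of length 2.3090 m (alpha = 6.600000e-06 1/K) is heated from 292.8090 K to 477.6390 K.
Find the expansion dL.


dT = 184.8300 K
dL = 6.600000e-06 * 2.3090 * 184.8300 = 0.002817 m
L_final = 2.311817 m

dL = 0.002817 m


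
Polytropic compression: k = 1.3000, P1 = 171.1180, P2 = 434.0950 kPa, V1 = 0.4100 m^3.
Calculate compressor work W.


(k-1)/k = 0.2308
(P2/P1)^exp = 1.2396
W = 4.3333 * 171.1180 * 0.4100 * (1.2396 - 1) = 72.8569 kJ

72.8569 kJ


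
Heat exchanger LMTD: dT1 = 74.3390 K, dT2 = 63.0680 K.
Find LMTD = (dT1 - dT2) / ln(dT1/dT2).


dT1/dT2 = 1.1787
ln(dT1/dT2) = 0.1644
LMTD = 11.2710 / 0.1644 = 68.5491 K

68.5491 K


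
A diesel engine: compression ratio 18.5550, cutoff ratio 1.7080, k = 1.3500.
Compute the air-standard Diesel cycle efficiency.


r^(k-1) = 2.7795
rc^k = 2.0600
eta = 0.6010 = 60.1011%

60.1011%


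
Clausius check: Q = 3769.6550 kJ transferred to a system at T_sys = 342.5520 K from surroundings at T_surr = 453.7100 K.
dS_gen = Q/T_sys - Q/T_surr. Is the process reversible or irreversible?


dS_sys = 3769.6550/342.5520 = 11.0046 kJ/K
dS_surr = -3769.6550/453.7100 = -8.3085 kJ/K
dS_gen = 11.0046 - 8.3085 = 2.6961 kJ/K (irreversible)

dS_gen = 2.6961 kJ/K, irreversible


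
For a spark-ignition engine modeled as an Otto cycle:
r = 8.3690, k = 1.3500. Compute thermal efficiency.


r^(k-1) = 2.1035
eta = 1 - 1/2.1035 = 0.5246 = 52.4594%

52.4594%


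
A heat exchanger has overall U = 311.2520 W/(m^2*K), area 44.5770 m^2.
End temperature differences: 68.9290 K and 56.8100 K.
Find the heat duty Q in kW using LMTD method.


LMTD = 62.6743 K
Q = 311.2520 * 44.5770 * 62.6743 = 869586.4291 W = 869.5864 kW

869.5864 kW


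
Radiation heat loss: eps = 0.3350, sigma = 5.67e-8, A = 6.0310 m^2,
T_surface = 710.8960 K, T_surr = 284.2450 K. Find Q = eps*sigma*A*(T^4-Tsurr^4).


T^4 = 2.5540e+11
Tsurr^4 = 6.5279e+09
Q = 0.3350 * 5.67e-8 * 6.0310 * 2.4887e+11 = 28509.9819 W

28509.9819 W


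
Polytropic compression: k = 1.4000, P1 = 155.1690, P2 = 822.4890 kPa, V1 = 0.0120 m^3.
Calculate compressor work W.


(k-1)/k = 0.2857
(P2/P1)^exp = 1.6105
W = 3.5000 * 155.1690 * 0.0120 * (1.6105 - 1) = 3.9784 kJ

3.9784 kJ


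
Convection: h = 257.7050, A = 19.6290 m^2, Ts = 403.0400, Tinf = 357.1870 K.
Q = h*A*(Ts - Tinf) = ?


dT = 45.8530 K
Q = 257.7050 * 19.6290 * 45.8530 = 231947.0082 W

231947.0082 W


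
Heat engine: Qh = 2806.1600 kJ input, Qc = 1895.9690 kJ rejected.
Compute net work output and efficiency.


W = 2806.1600 - 1895.9690 = 910.1910 kJ
eta = 910.1910 / 2806.1600 = 0.3244 = 32.4355%

W = 910.1910 kJ, eta = 32.4355%


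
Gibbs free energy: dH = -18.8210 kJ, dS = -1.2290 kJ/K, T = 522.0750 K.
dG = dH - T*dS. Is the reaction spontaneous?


T*dS = 522.0750 * -1.2290 = -641.6302 kJ
dG = -18.8210 + 641.6302 = 622.8092 kJ (non-spontaneous)

dG = 622.8092 kJ, non-spontaneous


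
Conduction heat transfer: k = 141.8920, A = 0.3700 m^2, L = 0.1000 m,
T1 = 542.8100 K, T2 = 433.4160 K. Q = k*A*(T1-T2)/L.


dT = 109.3940 K
Q = 141.8920 * 0.3700 * 109.3940 / 0.1000 = 57431.8938 W

57431.8938 W


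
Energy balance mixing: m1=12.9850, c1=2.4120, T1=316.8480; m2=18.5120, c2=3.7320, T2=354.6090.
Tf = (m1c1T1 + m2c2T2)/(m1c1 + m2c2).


num = 34422.4177
den = 100.4066
Tf = 342.8302 K

342.8302 K


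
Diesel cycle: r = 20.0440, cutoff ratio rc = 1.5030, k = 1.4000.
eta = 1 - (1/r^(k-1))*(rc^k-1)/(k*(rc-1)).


r^(k-1) = 3.3174
rc^k = 1.7691
eta = 0.6708 = 67.0792%

67.0792%


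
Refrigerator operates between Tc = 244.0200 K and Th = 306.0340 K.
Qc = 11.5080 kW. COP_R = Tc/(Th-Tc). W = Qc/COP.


COP = 244.0200 / 62.0140 = 3.9349
W = 11.5080 / 3.9349 = 2.9246 kW

COP = 3.9349, W = 2.9246 kW


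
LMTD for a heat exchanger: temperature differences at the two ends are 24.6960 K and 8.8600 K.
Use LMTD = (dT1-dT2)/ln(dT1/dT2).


dT1/dT2 = 2.7874
ln(dT1/dT2) = 1.0251
LMTD = 15.8360 / 1.0251 = 15.4483 K

15.4483 K


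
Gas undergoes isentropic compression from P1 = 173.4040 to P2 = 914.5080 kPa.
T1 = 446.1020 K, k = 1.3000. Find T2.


(k-1)/k = 0.2308
(P2/P1)^exp = 1.4677
T2 = 446.1020 * 1.4677 = 654.7555 K

654.7555 K


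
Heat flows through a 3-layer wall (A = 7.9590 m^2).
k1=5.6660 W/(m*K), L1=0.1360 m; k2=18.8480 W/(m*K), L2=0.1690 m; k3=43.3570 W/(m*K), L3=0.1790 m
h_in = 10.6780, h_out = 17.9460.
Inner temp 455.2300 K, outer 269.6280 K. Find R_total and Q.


R_conv_in = 1/(10.6780*7.9590) = 0.0118
R_1 = 0.1360/(5.6660*7.9590) = 0.0030
R_2 = 0.1690/(18.8480*7.9590) = 0.0011
R_3 = 0.1790/(43.3570*7.9590) = 0.0005
R_conv_out = 1/(17.9460*7.9590) = 0.0070
R_total = 0.0234 K/W
Q = 185.6020 / 0.0234 = 7921.9080 W

R_total = 0.0234 K/W, Q = 7921.9080 W


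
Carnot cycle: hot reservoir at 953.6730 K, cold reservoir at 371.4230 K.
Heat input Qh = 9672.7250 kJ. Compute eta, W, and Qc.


eta = 1 - 371.4230/953.6730 = 0.6105
W = 0.6105 * 9672.7250 = 5905.5296 kJ
Qc = 9672.7250 - 5905.5296 = 3767.1954 kJ

eta = 61.0534%, W = 5905.5296 kJ, Qc = 3767.1954 kJ


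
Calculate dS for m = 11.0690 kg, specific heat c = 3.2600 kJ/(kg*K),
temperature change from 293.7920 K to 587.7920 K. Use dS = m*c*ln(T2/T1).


T2/T1 = 2.0007
ln(T2/T1) = 0.6935
dS = 11.0690 * 3.2600 * 0.6935 = 25.0249 kJ/K

25.0249 kJ/K


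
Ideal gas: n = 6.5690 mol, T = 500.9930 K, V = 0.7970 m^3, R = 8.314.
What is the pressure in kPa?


P = nRT/V = 6.5690 * 8.314 * 500.9930 / 0.7970
= 27361.5654 / 0.7970 = 34330.6968 Pa = 34.3307 kPa

34.3307 kPa


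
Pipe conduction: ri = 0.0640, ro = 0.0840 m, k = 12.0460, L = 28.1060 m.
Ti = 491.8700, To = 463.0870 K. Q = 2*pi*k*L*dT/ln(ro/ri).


dT = 28.7830 K
ln(ro/ri) = 0.2719
Q = 2*pi*12.0460*28.1060*28.7830 / 0.2719 = 225161.8303 W

225161.8303 W


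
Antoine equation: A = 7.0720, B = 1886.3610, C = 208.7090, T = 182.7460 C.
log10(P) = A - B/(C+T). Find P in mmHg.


C+T = 391.4550
B/(C+T) = 4.8188
log10(P) = 7.0720 - 4.8188 = 2.2532
P = 10^2.2532 = 179.1245 mmHg

179.1245 mmHg


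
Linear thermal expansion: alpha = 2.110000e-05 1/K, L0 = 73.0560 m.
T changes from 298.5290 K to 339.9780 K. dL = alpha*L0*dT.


dT = 41.4490 K
dL = 2.110000e-05 * 73.0560 * 41.4490 = 0.063893 m
L_final = 73.119893 m

dL = 0.063893 m


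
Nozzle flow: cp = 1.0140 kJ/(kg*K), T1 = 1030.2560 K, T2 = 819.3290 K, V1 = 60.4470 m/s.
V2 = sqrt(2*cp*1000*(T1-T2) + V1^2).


dT = 210.9270 K
2*cp*1000*dT = 427759.9560
V1^2 = 3653.8398
V2 = sqrt(431413.7958) = 656.8210 m/s

656.8210 m/s


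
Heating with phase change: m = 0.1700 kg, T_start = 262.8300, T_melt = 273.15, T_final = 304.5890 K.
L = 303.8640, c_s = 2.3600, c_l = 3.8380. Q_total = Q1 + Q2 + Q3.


Q1 (sensible, solid) = 0.1700 * 2.3600 * 10.3200 = 4.1404 kJ
Q2 (latent) = 0.1700 * 303.8640 = 51.6569 kJ
Q3 (sensible, liquid) = 0.1700 * 3.8380 * 31.4390 = 20.5127 kJ
Q_total = 76.3100 kJ

76.3100 kJ


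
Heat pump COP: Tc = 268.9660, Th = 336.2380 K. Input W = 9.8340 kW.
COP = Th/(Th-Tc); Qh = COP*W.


COP = 336.2380 / 67.2720 = 4.9982
Qh = 4.9982 * 9.8340 = 49.1522 kW

COP = 4.9982, Qh = 49.1522 kW


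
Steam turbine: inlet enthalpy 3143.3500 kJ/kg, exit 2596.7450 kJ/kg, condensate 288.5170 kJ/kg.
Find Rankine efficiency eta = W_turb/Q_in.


W = 546.6050 kJ/kg
Q_in = 2854.8330 kJ/kg
eta = 0.1915 = 19.1467%

eta = 19.1467%


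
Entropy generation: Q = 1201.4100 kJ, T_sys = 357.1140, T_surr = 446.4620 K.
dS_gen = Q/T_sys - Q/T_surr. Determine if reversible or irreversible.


dS_sys = 1201.4100/357.1140 = 3.3642 kJ/K
dS_surr = -1201.4100/446.4620 = -2.6910 kJ/K
dS_gen = 3.3642 - 2.6910 = 0.6733 kJ/K (irreversible)

dS_gen = 0.6733 kJ/K, irreversible


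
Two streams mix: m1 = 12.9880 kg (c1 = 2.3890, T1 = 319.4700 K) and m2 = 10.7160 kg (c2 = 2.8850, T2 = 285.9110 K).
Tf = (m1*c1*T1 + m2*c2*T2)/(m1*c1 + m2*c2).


num = 18751.7485
den = 61.9440
Tf = 302.7210 K

302.7210 K


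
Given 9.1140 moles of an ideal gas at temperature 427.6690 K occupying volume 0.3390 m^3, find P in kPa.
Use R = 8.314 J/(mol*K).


P = nRT/V = 9.1140 * 8.314 * 427.6690 / 0.3390
= 32406.1036 / 0.3390 = 95593.2258 Pa = 95.5932 kPa

95.5932 kPa


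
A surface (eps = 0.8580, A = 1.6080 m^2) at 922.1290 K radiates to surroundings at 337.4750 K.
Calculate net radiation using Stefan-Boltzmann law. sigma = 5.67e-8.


T^4 = 7.2305e+11
Tsurr^4 = 1.2971e+10
Q = 0.8580 * 5.67e-8 * 1.6080 * 7.1008e+11 = 55547.1205 W

55547.1205 W


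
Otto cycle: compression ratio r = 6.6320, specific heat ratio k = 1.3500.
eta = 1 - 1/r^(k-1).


r^(k-1) = 1.9390
eta = 1 - 1/1.9390 = 0.4843 = 48.4268%

48.4268%


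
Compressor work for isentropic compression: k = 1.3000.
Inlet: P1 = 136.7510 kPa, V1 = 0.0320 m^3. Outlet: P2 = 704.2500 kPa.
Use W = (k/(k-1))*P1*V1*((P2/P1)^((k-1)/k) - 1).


(k-1)/k = 0.2308
(P2/P1)^exp = 1.4597
W = 4.3333 * 136.7510 * 0.0320 * (1.4597 - 1) = 8.7170 kJ

8.7170 kJ


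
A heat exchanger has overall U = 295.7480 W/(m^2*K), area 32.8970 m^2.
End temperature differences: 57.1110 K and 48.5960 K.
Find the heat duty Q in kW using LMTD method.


LMTD = 52.7390 K
Q = 295.7480 * 32.8970 * 52.7390 = 513109.2772 W = 513.1093 kW

513.1093 kW


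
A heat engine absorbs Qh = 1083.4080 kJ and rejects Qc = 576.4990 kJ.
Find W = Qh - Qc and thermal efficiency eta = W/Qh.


W = 1083.4080 - 576.4990 = 506.9090 kJ
eta = 506.9090 / 1083.4080 = 0.4679 = 46.7884%

W = 506.9090 kJ, eta = 46.7884%


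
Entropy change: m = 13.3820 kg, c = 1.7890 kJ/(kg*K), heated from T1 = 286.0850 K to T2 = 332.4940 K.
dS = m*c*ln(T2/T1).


T2/T1 = 1.1622
ln(T2/T1) = 0.1503
dS = 13.3820 * 1.7890 * 0.1503 = 3.5990 kJ/K

3.5990 kJ/K


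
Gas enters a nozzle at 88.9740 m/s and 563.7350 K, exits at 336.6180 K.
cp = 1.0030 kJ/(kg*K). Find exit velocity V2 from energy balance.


dT = 227.1170 K
2*cp*1000*dT = 455596.7020
V1^2 = 7916.3727
V2 = sqrt(463513.0747) = 680.8179 m/s

680.8179 m/s


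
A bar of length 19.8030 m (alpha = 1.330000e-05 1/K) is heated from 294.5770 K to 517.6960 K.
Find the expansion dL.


dT = 223.1190 K
dL = 1.330000e-05 * 19.8030 * 223.1190 = 0.058765 m
L_final = 19.861765 m

dL = 0.058765 m


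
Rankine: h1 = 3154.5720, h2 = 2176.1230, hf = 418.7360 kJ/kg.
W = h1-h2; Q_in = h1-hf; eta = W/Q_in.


W = 978.4490 kJ/kg
Q_in = 2735.8360 kJ/kg
eta = 0.3576 = 35.7642%

eta = 35.7642%


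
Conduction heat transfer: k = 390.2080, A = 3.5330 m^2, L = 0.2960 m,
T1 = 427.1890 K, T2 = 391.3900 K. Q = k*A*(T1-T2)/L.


dT = 35.7990 K
Q = 390.2080 * 3.5330 * 35.7990 / 0.2960 = 166732.0119 W

166732.0119 W


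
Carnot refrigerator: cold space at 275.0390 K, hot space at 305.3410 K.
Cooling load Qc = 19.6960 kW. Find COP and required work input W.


COP = 275.0390 / 30.3020 = 9.0766
W = 19.6960 / 9.0766 = 2.1700 kW

COP = 9.0766, W = 2.1700 kW


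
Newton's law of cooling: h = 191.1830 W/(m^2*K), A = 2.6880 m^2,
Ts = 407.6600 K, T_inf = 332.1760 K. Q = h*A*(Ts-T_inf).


dT = 75.4840 K
Q = 191.1830 * 2.6880 * 75.4840 = 38791.2204 W

38791.2204 W


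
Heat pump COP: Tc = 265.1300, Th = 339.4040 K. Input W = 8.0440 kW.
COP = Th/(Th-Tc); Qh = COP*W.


COP = 339.4040 / 74.2740 = 4.5696
Qh = 4.5696 * 8.0440 = 36.7580 kW

COP = 4.5696, Qh = 36.7580 kW


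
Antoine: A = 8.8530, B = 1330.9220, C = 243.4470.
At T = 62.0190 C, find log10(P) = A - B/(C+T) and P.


C+T = 305.4660
B/(C+T) = 4.3570
log10(P) = 8.8530 - 4.3570 = 4.4960
P = 10^4.4960 = 31331.2895 mmHg

31331.2895 mmHg


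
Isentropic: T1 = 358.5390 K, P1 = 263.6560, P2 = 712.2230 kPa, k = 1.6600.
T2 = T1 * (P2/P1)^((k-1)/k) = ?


(k-1)/k = 0.3976
(P2/P1)^exp = 1.4845
T2 = 358.5390 * 1.4845 = 532.2649 K

532.2649 K


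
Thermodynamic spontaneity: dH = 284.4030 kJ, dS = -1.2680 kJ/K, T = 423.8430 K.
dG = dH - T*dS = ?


T*dS = 423.8430 * -1.2680 = -537.4329 kJ
dG = 284.4030 + 537.4329 = 821.8359 kJ (non-spontaneous)

dG = 821.8359 kJ, non-spontaneous


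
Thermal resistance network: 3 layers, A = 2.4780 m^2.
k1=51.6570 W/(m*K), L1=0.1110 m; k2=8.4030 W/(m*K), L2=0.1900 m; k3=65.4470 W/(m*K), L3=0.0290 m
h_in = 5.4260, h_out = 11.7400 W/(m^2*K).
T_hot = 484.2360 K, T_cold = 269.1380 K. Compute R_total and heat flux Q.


R_conv_in = 1/(5.4260*2.4780) = 0.0744
R_1 = 0.1110/(51.6570*2.4780) = 0.0009
R_2 = 0.1900/(8.4030*2.4780) = 0.0091
R_3 = 0.0290/(65.4470*2.4780) = 0.0002
R_conv_out = 1/(11.7400*2.4780) = 0.0344
R_total = 0.1189 K/W
Q = 215.0980 / 0.1189 = 1808.7879 W

R_total = 0.1189 K/W, Q = 1808.7879 W


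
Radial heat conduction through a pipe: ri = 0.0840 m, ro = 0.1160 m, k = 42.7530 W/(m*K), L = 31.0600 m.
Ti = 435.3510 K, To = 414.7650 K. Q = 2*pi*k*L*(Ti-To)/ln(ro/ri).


dT = 20.5860 K
ln(ro/ri) = 0.3228
Q = 2*pi*42.7530*31.0600*20.5860 / 0.3228 = 532135.4065 W

532135.4065 W


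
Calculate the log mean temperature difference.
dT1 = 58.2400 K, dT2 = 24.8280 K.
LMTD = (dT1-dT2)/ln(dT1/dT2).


dT1/dT2 = 2.3457
ln(dT1/dT2) = 0.8526
LMTD = 33.4120 / 0.8526 = 39.1883 K

39.1883 K


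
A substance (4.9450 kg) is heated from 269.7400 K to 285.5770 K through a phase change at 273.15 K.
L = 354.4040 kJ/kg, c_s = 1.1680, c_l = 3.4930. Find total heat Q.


Q1 (sensible, solid) = 4.9450 * 1.1680 * 3.4100 = 19.6953 kJ
Q2 (latent) = 4.9450 * 354.4040 = 1752.5278 kJ
Q3 (sensible, liquid) = 4.9450 * 3.4930 * 12.4270 = 214.6501 kJ
Q_total = 1986.8733 kJ

1986.8733 kJ


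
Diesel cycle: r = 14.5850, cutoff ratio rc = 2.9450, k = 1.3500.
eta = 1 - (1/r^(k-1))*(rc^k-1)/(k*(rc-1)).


r^(k-1) = 2.5549
rc^k = 4.2980
eta = 0.5084 = 50.8381%

50.8381%


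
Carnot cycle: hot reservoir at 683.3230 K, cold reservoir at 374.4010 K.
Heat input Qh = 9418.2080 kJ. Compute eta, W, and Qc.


eta = 1 - 374.4010/683.3230 = 0.4521
W = 0.4521 * 9418.2080 = 4257.8570 kJ
Qc = 9418.2080 - 4257.8570 = 5160.3510 kJ

eta = 45.2088%, W = 4257.8570 kJ, Qc = 5160.3510 kJ


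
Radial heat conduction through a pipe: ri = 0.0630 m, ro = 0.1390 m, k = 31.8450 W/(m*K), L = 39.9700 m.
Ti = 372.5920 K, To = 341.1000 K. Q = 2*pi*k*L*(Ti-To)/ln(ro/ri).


dT = 31.4920 K
ln(ro/ri) = 0.7913
Q = 2*pi*31.8450*39.9700*31.4920 / 0.7913 = 318267.8932 W

318267.8932 W


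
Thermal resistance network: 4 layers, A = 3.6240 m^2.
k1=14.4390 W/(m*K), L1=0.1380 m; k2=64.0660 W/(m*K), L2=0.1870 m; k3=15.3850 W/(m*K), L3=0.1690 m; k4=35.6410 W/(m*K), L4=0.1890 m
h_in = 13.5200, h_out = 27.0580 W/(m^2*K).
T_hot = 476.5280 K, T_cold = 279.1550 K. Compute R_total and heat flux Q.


R_conv_in = 1/(13.5200*3.6240) = 0.0204
R_1 = 0.1380/(14.4390*3.6240) = 0.0026
R_2 = 0.1870/(64.0660*3.6240) = 0.0008
R_3 = 0.1690/(15.3850*3.6240) = 0.0030
R_4 = 0.1890/(35.6410*3.6240) = 0.0015
R_conv_out = 1/(27.0580*3.6240) = 0.0102
R_total = 0.0385 K/W
Q = 197.3730 / 0.0385 = 5120.6236 W

R_total = 0.0385 K/W, Q = 5120.6236 W


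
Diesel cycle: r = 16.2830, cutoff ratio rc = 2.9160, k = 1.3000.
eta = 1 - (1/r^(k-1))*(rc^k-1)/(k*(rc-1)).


r^(k-1) = 2.3095
rc^k = 4.0200
eta = 0.4750 = 47.5018%

47.5018%


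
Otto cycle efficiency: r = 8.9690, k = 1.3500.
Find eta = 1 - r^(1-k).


r^(k-1) = 2.1551
eta = 1 - 1/2.1551 = 0.5360 = 53.5977%

53.5977%


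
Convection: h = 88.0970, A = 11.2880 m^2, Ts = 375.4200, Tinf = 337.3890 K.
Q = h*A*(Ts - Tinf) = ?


dT = 38.0310 K
Q = 88.0970 * 11.2880 * 38.0310 = 37819.5072 W

37819.5072 W


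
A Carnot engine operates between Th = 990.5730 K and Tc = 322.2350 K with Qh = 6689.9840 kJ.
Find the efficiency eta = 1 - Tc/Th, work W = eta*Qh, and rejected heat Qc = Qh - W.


eta = 1 - 322.2350/990.5730 = 0.6747
W = 0.6747 * 6689.9840 = 4513.7214 kJ
Qc = 6689.9840 - 4513.7214 = 2176.2626 kJ

eta = 67.4698%, W = 4513.7214 kJ, Qc = 2176.2626 kJ


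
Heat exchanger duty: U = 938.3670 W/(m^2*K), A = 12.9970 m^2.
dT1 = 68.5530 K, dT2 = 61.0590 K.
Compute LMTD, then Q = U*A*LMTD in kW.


LMTD = 64.7337 K
Q = 938.3670 * 12.9970 * 64.7337 = 789489.5934 W = 789.4896 kW

789.4896 kW


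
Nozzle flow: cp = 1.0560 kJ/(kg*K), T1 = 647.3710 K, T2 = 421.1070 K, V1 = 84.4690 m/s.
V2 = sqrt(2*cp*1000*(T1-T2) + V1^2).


dT = 226.2640 K
2*cp*1000*dT = 477869.5680
V1^2 = 7135.0120
V2 = sqrt(485004.5800) = 696.4227 m/s

696.4227 m/s


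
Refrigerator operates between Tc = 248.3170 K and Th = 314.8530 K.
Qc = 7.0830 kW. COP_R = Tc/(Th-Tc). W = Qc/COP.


COP = 248.3170 / 66.5360 = 3.7321
W = 7.0830 / 3.7321 = 1.8979 kW

COP = 3.7321, W = 1.8979 kW


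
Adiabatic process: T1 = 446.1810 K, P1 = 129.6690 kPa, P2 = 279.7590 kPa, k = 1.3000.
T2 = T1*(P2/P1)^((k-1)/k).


(k-1)/k = 0.2308
(P2/P1)^exp = 1.1942
T2 = 446.1810 * 1.1942 = 532.8144 K

532.8144 K


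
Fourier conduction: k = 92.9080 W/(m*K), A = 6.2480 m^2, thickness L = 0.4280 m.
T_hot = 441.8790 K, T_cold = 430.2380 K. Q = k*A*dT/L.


dT = 11.6410 K
Q = 92.9080 * 6.2480 * 11.6410 / 0.4280 = 15788.4920 W

15788.4920 W


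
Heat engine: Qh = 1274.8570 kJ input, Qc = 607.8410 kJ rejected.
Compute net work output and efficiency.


W = 1274.8570 - 607.8410 = 667.0160 kJ
eta = 667.0160 / 1274.8570 = 0.5232 = 52.3208%

W = 667.0160 kJ, eta = 52.3208%


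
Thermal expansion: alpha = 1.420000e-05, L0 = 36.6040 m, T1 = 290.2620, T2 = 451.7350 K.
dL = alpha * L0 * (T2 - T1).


dT = 161.4730 K
dL = 1.420000e-05 * 36.6040 * 161.4730 = 0.083930 m
L_final = 36.687930 m

dL = 0.083930 m


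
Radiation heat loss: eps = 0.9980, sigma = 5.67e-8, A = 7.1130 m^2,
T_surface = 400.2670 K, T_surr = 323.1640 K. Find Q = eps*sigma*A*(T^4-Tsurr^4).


T^4 = 2.5668e+10
Tsurr^4 = 1.0907e+10
Q = 0.9980 * 5.67e-8 * 7.1130 * 1.4762e+10 = 5941.6145 W

5941.6145 W


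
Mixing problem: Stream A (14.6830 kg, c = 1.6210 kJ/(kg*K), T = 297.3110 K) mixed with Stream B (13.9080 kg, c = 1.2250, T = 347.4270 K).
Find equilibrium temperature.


num = 12995.5597
den = 40.8384
Tf = 318.2188 K

318.2188 K


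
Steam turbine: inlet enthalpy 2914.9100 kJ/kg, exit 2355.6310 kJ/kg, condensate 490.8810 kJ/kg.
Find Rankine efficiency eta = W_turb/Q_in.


W = 559.2790 kJ/kg
Q_in = 2424.0290 kJ/kg
eta = 0.2307 = 23.0723%

eta = 23.0723%


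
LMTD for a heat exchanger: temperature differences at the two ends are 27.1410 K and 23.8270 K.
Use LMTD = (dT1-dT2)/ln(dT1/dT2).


dT1/dT2 = 1.1391
ln(dT1/dT2) = 0.1302
LMTD = 3.3140 / 0.1302 = 25.4480 K

25.4480 K


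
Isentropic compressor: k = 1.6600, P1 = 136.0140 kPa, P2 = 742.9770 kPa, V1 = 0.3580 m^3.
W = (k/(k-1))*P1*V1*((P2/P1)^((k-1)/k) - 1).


(k-1)/k = 0.3976
(P2/P1)^exp = 1.9642
W = 2.5152 * 136.0140 * 0.3580 * (1.9642 - 1) = 118.0826 kJ

118.0826 kJ


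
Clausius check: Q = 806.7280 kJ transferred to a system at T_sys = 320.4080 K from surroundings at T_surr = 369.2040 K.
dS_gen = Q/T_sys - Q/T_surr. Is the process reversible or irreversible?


dS_sys = 806.7280/320.4080 = 2.5178 kJ/K
dS_surr = -806.7280/369.2040 = -2.1850 kJ/K
dS_gen = 2.5178 - 2.1850 = 0.3328 kJ/K (irreversible)

dS_gen = 0.3328 kJ/K, irreversible


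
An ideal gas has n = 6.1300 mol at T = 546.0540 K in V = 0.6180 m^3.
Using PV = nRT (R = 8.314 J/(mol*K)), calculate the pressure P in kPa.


P = nRT/V = 6.1300 * 8.314 * 546.0540 / 0.6180
= 27829.5438 / 0.6180 = 45031.6243 Pa = 45.0316 kPa

45.0316 kPa


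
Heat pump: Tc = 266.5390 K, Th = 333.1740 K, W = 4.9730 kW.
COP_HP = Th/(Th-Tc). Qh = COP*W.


COP = 333.1740 / 66.6350 = 5.0000
Qh = 5.0000 * 4.9730 = 24.8649 kW

COP = 5.0000, Qh = 24.8649 kW


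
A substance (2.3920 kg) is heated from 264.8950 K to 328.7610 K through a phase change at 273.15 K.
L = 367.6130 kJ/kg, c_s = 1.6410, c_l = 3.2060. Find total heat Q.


Q1 (sensible, solid) = 2.3920 * 1.6410 * 8.2550 = 32.4031 kJ
Q2 (latent) = 2.3920 * 367.6130 = 879.3303 kJ
Q3 (sensible, liquid) = 2.3920 * 3.2060 * 55.6110 = 426.4670 kJ
Q_total = 1338.2004 kJ

1338.2004 kJ


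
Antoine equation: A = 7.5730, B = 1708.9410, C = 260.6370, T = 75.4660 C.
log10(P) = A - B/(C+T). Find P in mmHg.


C+T = 336.1030
B/(C+T) = 5.0846
log10(P) = 7.5730 - 5.0846 = 2.4884
P = 10^2.4884 = 307.9107 mmHg

307.9107 mmHg


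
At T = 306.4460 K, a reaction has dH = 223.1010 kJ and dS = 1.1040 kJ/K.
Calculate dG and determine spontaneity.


T*dS = 306.4460 * 1.1040 = 338.3164 kJ
dG = 223.1010 - 338.3164 = -115.2154 kJ (spontaneous)

dG = -115.2154 kJ, spontaneous


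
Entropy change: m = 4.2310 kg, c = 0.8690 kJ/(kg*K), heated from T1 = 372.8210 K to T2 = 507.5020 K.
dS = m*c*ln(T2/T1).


T2/T1 = 1.3612
ln(T2/T1) = 0.3084
dS = 4.2310 * 0.8690 * 0.3084 = 1.1339 kJ/K

1.1339 kJ/K


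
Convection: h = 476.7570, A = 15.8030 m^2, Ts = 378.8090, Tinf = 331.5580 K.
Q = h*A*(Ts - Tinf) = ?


dT = 47.2510 K
Q = 476.7570 * 15.8030 * 47.2510 = 355998.0528 W

355998.0528 W


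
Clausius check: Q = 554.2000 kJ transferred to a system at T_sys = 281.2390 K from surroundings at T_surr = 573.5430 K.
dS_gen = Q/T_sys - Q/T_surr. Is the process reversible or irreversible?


dS_sys = 554.2000/281.2390 = 1.9706 kJ/K
dS_surr = -554.2000/573.5430 = -0.9663 kJ/K
dS_gen = 1.9706 - 0.9663 = 1.0043 kJ/K (irreversible)

dS_gen = 1.0043 kJ/K, irreversible


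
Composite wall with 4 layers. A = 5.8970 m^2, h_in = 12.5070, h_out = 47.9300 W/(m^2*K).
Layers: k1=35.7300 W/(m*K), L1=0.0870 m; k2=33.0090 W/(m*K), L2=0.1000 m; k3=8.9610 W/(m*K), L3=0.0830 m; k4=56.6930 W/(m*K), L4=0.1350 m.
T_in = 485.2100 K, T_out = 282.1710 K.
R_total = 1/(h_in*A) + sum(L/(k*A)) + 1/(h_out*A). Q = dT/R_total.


R_conv_in = 1/(12.5070*5.8970) = 0.0136
R_1 = 0.0870/(35.7300*5.8970) = 0.0004
R_2 = 0.1000/(33.0090*5.8970) = 0.0005
R_3 = 0.0830/(8.9610*5.8970) = 0.0016
R_4 = 0.1350/(56.6930*5.8970) = 0.0004
R_conv_out = 1/(47.9300*5.8970) = 0.0035
R_total = 0.0200 K/W
Q = 203.0390 / 0.0200 = 10153.0695 W

R_total = 0.0200 K/W, Q = 10153.0695 W


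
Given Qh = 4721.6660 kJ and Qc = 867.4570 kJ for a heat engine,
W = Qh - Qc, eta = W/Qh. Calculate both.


W = 4721.6660 - 867.4570 = 3854.2090 kJ
eta = 3854.2090 / 4721.6660 = 0.8163 = 81.6282%

W = 3854.2090 kJ, eta = 81.6282%


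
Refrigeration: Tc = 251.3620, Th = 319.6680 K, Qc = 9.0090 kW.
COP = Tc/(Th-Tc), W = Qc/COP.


COP = 251.3620 / 68.3060 = 3.6799
W = 9.0090 / 3.6799 = 2.4481 kW

COP = 3.6799, W = 2.4481 kW


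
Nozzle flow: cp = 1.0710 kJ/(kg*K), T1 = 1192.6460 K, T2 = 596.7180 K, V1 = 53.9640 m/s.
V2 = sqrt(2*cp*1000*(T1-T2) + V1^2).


dT = 595.9280 K
2*cp*1000*dT = 1276477.7760
V1^2 = 2912.1133
V2 = sqrt(1279389.8893) = 1131.1012 m/s

1131.1012 m/s


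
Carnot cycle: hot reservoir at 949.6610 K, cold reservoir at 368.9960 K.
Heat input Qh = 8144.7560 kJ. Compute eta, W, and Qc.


eta = 1 - 368.9960/949.6610 = 0.6114
W = 0.6114 * 8144.7560 = 4980.0663 kJ
Qc = 8144.7560 - 4980.0663 = 3164.6897 kJ

eta = 61.1445%, W = 4980.0663 kJ, Qc = 3164.6897 kJ


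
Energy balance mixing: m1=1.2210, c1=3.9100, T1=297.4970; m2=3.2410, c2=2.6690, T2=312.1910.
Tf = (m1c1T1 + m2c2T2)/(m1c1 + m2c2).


num = 4120.8070
den = 13.4243
Tf = 306.9654 K

306.9654 K


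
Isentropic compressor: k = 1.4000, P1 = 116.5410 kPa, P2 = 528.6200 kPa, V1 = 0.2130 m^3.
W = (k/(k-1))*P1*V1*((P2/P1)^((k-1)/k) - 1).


(k-1)/k = 0.2857
(P2/P1)^exp = 1.5403
W = 3.5000 * 116.5410 * 0.2130 * (1.5403 - 1) = 46.9460 kJ

46.9460 kJ


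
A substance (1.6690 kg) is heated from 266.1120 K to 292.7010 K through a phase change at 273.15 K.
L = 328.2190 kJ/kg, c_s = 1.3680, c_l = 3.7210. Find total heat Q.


Q1 (sensible, solid) = 1.6690 * 1.3680 * 7.0380 = 16.0691 kJ
Q2 (latent) = 1.6690 * 328.2190 = 547.7975 kJ
Q3 (sensible, liquid) = 1.6690 * 3.7210 * 19.5510 = 121.4185 kJ
Q_total = 685.2851 kJ

685.2851 kJ


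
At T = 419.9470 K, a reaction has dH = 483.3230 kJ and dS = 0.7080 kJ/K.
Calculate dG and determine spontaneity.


T*dS = 419.9470 * 0.7080 = 297.3225 kJ
dG = 483.3230 - 297.3225 = 186.0005 kJ (non-spontaneous)

dG = 186.0005 kJ, non-spontaneous


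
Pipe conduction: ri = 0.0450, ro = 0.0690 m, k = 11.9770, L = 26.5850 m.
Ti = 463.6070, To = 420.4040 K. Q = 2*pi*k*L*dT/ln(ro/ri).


dT = 43.2030 K
ln(ro/ri) = 0.4274
Q = 2*pi*11.9770*26.5850*43.2030 / 0.4274 = 202208.4254 W

202208.4254 W


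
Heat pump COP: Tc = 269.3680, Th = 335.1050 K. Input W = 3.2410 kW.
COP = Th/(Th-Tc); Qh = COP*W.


COP = 335.1050 / 65.7370 = 5.0977
Qh = 5.0977 * 3.2410 = 16.5215 kW

COP = 5.0977, Qh = 16.5215 kW


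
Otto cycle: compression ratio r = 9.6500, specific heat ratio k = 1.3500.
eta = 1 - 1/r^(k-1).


r^(k-1) = 2.2110
eta = 1 - 1/2.2110 = 0.5477 = 54.7712%

54.7712%


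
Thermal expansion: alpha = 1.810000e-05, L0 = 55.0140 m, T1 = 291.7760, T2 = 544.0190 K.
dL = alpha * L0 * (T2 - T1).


dT = 252.2430 K
dL = 1.810000e-05 * 55.0140 * 252.2430 = 0.251172 m
L_final = 55.265172 m

dL = 0.251172 m


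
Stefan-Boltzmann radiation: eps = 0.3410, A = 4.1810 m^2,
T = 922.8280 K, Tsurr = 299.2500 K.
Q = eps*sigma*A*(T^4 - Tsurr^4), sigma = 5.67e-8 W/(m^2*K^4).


T^4 = 7.2524e+11
Tsurr^4 = 8.0193e+09
Q = 0.3410 * 5.67e-8 * 4.1810 * 7.1722e+11 = 57979.1357 W

57979.1357 W


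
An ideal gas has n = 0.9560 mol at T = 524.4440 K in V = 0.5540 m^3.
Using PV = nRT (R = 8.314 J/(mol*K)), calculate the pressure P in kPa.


P = nRT/V = 0.9560 * 8.314 * 524.4440 / 0.5540
= 4168.3774 / 0.5540 = 7524.1469 Pa = 7.5241 kPa

7.5241 kPa


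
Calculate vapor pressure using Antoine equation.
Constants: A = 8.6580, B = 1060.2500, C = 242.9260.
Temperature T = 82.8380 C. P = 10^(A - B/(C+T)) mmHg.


C+T = 325.7640
B/(C+T) = 3.2547
log10(P) = 8.6580 - 3.2547 = 5.4033
P = 10^5.4033 = 253129.7875 mmHg

253129.7875 mmHg


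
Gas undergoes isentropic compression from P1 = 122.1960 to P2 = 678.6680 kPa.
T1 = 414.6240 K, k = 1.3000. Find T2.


(k-1)/k = 0.2308
(P2/P1)^exp = 1.4854
T2 = 414.6240 * 1.4854 = 615.8647 K

615.8647 K


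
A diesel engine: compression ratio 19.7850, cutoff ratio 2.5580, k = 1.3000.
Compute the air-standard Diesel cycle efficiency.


r^(k-1) = 2.4485
rc^k = 3.3906
eta = 0.5180 = 51.7956%

51.7956%


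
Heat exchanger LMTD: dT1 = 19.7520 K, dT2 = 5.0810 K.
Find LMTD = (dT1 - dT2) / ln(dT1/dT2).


dT1/dT2 = 3.8874
ln(dT1/dT2) = 1.3577
LMTD = 14.6710 / 1.3577 = 10.8054 K

10.8054 K


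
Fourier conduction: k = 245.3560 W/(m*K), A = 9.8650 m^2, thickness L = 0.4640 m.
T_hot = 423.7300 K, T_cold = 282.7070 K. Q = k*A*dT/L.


dT = 141.0230 K
Q = 245.3560 * 9.8650 * 141.0230 / 0.4640 = 735640.6866 W

735640.6866 W


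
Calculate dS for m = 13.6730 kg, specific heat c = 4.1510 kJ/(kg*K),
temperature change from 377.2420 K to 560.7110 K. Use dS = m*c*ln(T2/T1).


T2/T1 = 1.4863
ln(T2/T1) = 0.3963
dS = 13.6730 * 4.1510 * 0.3963 = 22.4937 kJ/K

22.4937 kJ/K


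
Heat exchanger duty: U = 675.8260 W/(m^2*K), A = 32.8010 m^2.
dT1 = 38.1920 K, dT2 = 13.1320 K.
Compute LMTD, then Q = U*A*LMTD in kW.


LMTD = 23.4738 K
Q = 675.8260 * 32.8010 * 23.4738 = 520361.3477 W = 520.3613 kW

520.3613 kW


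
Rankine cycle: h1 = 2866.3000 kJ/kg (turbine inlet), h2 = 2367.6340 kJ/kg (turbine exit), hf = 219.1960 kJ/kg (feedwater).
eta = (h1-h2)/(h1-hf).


W = 498.6660 kJ/kg
Q_in = 2647.1040 kJ/kg
eta = 0.1884 = 18.8382%

eta = 18.8382%


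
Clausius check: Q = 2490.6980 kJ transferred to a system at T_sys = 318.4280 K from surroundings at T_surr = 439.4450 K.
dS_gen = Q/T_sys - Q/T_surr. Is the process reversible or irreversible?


dS_sys = 2490.6980/318.4280 = 7.8219 kJ/K
dS_surr = -2490.6980/439.4450 = -5.6678 kJ/K
dS_gen = 7.8219 - 5.6678 = 2.1540 kJ/K (irreversible)

dS_gen = 2.1540 kJ/K, irreversible


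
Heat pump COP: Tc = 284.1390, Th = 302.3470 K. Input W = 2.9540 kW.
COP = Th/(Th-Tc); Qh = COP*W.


COP = 302.3470 / 18.2080 = 16.6052
Qh = 16.6052 * 2.9540 = 49.0517 kW

COP = 16.6052, Qh = 49.0517 kW


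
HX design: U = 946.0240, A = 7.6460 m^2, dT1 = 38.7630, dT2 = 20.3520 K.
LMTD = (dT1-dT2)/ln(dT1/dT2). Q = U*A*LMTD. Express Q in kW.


LMTD = 28.5758 K
Q = 946.0240 * 7.6460 * 28.5758 = 206697.1364 W = 206.6971 kW

206.6971 kW


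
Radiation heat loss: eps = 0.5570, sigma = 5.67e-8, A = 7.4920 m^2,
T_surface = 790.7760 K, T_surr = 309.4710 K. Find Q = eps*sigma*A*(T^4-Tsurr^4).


T^4 = 3.9103e+11
Tsurr^4 = 9.1723e+09
Q = 0.5570 * 5.67e-8 * 7.4920 * 3.8186e+11 = 90352.7700 W

90352.7700 W


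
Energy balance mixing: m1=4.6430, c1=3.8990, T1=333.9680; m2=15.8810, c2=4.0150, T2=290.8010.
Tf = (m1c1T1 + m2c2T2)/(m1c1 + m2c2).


num = 24587.9576
den = 81.8653
Tf = 300.3466 K

300.3466 K


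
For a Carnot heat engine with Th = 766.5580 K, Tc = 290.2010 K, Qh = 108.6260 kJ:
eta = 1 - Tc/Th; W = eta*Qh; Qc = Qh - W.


eta = 1 - 290.2010/766.5580 = 0.6214
W = 0.6214 * 108.6260 = 67.5027 kJ
Qc = 108.6260 - 67.5027 = 41.1233 kJ

eta = 62.1423%, W = 67.5027 kJ, Qc = 41.1233 kJ


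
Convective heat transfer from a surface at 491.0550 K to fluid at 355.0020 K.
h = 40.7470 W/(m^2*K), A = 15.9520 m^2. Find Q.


dT = 136.0530 K
Q = 40.7470 * 15.9520 * 136.0530 = 88433.9254 W

88433.9254 W


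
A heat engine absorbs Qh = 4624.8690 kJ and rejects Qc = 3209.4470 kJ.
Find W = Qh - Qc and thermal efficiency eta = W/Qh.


W = 4624.8690 - 3209.4470 = 1415.4220 kJ
eta = 1415.4220 / 4624.8690 = 0.3060 = 30.6046%

W = 1415.4220 kJ, eta = 30.6046%


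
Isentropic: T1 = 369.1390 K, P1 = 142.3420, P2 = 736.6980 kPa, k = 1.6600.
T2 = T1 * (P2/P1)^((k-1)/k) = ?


(k-1)/k = 0.3976
(P2/P1)^exp = 1.9225
T2 = 369.1390 * 1.9225 = 709.6629 K

709.6629 K


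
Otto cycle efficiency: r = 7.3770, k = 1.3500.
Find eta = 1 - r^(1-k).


r^(k-1) = 2.0126
eta = 1 - 1/2.0126 = 0.5031 = 50.3131%

50.3131%


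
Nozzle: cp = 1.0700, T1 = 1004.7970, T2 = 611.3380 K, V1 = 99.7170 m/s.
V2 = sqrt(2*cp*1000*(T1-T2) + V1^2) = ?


dT = 393.4590 K
2*cp*1000*dT = 842002.2600
V1^2 = 9943.4801
V2 = sqrt(851945.7401) = 923.0091 m/s

923.0091 m/s


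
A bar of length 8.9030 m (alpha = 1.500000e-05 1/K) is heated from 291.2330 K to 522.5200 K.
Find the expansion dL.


dT = 231.2870 K
dL = 1.500000e-05 * 8.9030 * 231.2870 = 0.030887 m
L_final = 8.933887 m

dL = 0.030887 m


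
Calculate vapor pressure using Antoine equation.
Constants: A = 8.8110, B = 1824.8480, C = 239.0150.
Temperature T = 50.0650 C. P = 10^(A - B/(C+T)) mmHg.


C+T = 289.0800
B/(C+T) = 6.3126
log10(P) = 8.8110 - 6.3126 = 2.4984
P = 10^2.4984 = 315.0609 mmHg

315.0609 mmHg


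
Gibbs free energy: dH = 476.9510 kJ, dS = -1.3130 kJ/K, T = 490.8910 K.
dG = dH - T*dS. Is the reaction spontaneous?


T*dS = 490.8910 * -1.3130 = -644.5399 kJ
dG = 476.9510 + 644.5399 = 1121.4909 kJ (non-spontaneous)

dG = 1121.4909 kJ, non-spontaneous


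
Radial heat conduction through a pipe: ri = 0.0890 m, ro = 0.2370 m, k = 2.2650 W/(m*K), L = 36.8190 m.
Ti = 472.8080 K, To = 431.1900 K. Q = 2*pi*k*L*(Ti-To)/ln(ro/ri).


dT = 41.6180 K
ln(ro/ri) = 0.9794
Q = 2*pi*2.2650*36.8190*41.6180 / 0.9794 = 22265.4065 W

22265.4065 W


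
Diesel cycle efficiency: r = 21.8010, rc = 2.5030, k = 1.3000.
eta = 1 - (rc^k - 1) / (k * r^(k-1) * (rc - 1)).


r^(k-1) = 2.5208
rc^k = 3.2961
eta = 0.5338 = 53.3831%

53.3831%


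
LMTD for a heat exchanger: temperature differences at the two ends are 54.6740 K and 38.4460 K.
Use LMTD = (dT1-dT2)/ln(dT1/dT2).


dT1/dT2 = 1.4221
ln(dT1/dT2) = 0.3521
LMTD = 16.2280 / 0.3521 = 46.0848 K

46.0848 K


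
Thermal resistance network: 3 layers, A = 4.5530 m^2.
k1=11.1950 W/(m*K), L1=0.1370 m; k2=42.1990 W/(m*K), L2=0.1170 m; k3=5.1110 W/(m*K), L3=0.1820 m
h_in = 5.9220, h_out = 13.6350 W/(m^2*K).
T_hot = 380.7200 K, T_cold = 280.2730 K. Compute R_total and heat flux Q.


R_conv_in = 1/(5.9220*4.5530) = 0.0371
R_1 = 0.1370/(11.1950*4.5530) = 0.0027
R_2 = 0.1170/(42.1990*4.5530) = 0.0006
R_3 = 0.1820/(5.1110*4.5530) = 0.0078
R_conv_out = 1/(13.6350*4.5530) = 0.0161
R_total = 0.0643 K/W
Q = 100.4470 / 0.0643 = 1561.8188 W

R_total = 0.0643 K/W, Q = 1561.8188 W


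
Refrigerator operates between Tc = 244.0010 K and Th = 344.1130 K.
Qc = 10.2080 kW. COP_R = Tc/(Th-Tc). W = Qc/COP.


COP = 244.0010 / 100.1120 = 2.4373
W = 10.2080 / 2.4373 = 4.1883 kW

COP = 2.4373, W = 4.1883 kW


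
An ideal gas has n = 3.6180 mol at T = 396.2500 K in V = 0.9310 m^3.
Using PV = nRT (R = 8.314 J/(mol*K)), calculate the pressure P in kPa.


P = nRT/V = 3.6180 * 8.314 * 396.2500 / 0.9310
= 11919.2206 / 0.9310 = 12802.6000 Pa = 12.8026 kPa

12.8026 kPa


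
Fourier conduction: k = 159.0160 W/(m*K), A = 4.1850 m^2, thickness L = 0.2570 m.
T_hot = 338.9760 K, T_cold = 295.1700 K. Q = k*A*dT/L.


dT = 43.8060 K
Q = 159.0160 * 4.1850 * 43.8060 / 0.2570 = 113432.3064 W

113432.3064 W


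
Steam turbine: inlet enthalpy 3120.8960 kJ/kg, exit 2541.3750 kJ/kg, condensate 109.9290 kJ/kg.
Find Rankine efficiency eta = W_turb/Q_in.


W = 579.5210 kJ/kg
Q_in = 3010.9670 kJ/kg
eta = 0.1925 = 19.2470%

eta = 19.2470%


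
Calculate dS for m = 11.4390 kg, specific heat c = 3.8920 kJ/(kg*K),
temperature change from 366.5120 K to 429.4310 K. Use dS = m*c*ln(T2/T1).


T2/T1 = 1.1717
ln(T2/T1) = 0.1584
dS = 11.4390 * 3.8920 * 0.1584 = 7.0534 kJ/K

7.0534 kJ/K


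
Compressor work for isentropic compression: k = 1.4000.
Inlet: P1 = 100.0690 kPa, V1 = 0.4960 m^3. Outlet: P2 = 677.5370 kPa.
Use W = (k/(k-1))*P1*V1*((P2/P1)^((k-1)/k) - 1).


(k-1)/k = 0.2857
(P2/P1)^exp = 1.7271
W = 3.5000 * 100.0690 * 0.4960 * (1.7271 - 1) = 126.3160 kJ

126.3160 kJ


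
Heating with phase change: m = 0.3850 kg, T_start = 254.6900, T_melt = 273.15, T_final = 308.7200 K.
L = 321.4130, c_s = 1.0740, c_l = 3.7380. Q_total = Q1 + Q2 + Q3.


Q1 (sensible, solid) = 0.3850 * 1.0740 * 18.4600 = 7.6330 kJ
Q2 (latent) = 0.3850 * 321.4130 = 123.7440 kJ
Q3 (sensible, liquid) = 0.3850 * 3.7380 * 35.5700 = 51.1899 kJ
Q_total = 182.5669 kJ

182.5669 kJ


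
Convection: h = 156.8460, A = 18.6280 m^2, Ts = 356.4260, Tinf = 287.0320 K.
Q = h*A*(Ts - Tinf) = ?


dT = 69.3940 K
Q = 156.8460 * 18.6280 * 69.3940 = 202750.3434 W

202750.3434 W


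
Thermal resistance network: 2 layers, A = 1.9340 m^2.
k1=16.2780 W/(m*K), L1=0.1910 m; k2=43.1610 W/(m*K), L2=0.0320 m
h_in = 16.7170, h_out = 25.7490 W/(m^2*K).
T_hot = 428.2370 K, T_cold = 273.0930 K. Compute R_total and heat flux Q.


R_conv_in = 1/(16.7170*1.9340) = 0.0309
R_1 = 0.1910/(16.2780*1.9340) = 0.0061
R_2 = 0.0320/(43.1610*1.9340) = 0.0004
R_conv_out = 1/(25.7490*1.9340) = 0.0201
R_total = 0.0575 K/W
Q = 155.1440 / 0.0575 = 2699.9570 W

R_total = 0.0575 K/W, Q = 2699.9570 W


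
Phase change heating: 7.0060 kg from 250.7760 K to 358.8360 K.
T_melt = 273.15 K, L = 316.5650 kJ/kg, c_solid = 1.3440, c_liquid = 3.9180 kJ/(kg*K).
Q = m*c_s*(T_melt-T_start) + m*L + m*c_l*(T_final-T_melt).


Q1 (sensible, solid) = 7.0060 * 1.3440 * 22.3740 = 210.6750 kJ
Q2 (latent) = 7.0060 * 316.5650 = 2217.8544 kJ
Q3 (sensible, liquid) = 7.0060 * 3.9180 * 85.6860 = 2352.0385 kJ
Q_total = 4780.5679 kJ

4780.5679 kJ
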